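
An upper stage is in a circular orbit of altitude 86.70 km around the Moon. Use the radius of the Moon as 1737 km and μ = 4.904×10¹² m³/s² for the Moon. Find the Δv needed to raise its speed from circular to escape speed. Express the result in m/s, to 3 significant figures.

r = 1737 + 86.70 = 1823.7 km = 1.8237×10⁶ m.
Circular speed v_c = √(μ/r) = 1640 m/s.
Escape speed v_esc = √(2μ/r) = √2 × v_c = 2319 m/s.
Δv = v_esc − v_c = 679.2 m/s.

Δv ≈ 679 m/s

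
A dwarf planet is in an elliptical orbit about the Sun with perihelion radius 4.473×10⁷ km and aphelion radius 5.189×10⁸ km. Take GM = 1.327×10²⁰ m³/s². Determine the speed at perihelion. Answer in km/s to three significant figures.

v ≈ 73.9 km/s

Semi-major axis a = (r_p + r_a)/2 = 2.8182×10⁸ km = 2.818×10¹¹ m.
Vis-viva: v² = μ(2/r − 1/a) = 1.327×10²⁰ × (4.471×10⁻¹¹ − 3.548×10⁻¹²) = 5.463×10⁹ m²/s².
v = 73910 m/s = 73.91 km/s.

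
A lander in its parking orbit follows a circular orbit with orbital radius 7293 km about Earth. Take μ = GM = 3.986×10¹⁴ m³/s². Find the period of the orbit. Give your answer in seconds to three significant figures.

T ≈ 6200 seconds

r = 7293 km = 7.293×10⁶ m.
Kepler's third law: T = 2π√(r³/μ) = 2π√((7.293×10⁶)³ / 3.986×10¹⁴).
r³/μ = 9.732×10⁵ s², so T = 2π × 9.865×10² = 6.198×10³ s.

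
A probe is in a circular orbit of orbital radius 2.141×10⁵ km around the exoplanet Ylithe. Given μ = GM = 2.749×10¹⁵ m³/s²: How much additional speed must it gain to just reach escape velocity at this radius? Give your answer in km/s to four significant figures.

Δv ≈ 1.484 km/s

r = 2.141×10⁵ km = 2.141×10⁸ m.
Circular speed v_c = √(μ/r) = 3583 m/s.
Escape speed v_esc = √(2μ/r) = √2 × v_c = 5068 m/s.
Δv = v_esc − v_c = 1484 m/s = 1.484 km/s.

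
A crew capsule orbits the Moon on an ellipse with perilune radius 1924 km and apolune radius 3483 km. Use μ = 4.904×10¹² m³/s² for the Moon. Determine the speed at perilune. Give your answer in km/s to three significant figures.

Semi-major axis a = (r_p + r_a)/2 = 2703.5 km = 2.704×10⁶ m.
Vis-viva: v² = μ(2/r − 1/a) = 4.904×10¹² × (1.040×10⁻⁶ − 3.699×10⁻⁷) = 3.284×10⁶ m²/s².
v = 1812 m/s = 1.812 km/s.

v ≈ 1.81 km/s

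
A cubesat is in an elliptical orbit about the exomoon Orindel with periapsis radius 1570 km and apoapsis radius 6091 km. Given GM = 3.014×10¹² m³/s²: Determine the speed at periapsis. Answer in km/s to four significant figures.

Semi-major axis a = (r_p + r_a)/2 = 3830.5 km = 3.830×10⁶ m.
Vis-viva: v² = μ(2/r − 1/a) = 3.014×10¹² × (1.274×10⁻⁶ − 2.611×10⁻⁷) = 3.053×10⁶ m²/s².
v = 1747 m/s = 1.747 km/s.

v ≈ 1.747 km/s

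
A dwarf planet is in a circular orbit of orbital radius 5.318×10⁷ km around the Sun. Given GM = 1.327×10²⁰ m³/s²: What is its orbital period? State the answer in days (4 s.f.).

T ≈ 77.42 days

r = 5.318×10⁷ km = 5.318×10¹⁰ m.
Kepler's third law: T = 2π√(r³/μ) = 2π√((5.318×10¹⁰)³ / 1.327×10²⁰).
r³/μ = 1.133×10¹² s², so T = 2π × 1.065×10⁶ = 6.689×10⁶ s.
Converting: 6.689×10⁶ s ÷ 86400 = 77.42 days.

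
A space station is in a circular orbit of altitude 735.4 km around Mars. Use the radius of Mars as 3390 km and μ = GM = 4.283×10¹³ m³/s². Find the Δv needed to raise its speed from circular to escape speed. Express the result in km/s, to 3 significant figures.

Δv ≈ 1.33 km/s

r = 3390 + 735.4 = 4125.4 km = 4.1254×10⁶ m.
Circular speed v_c = √(μ/r) = 3222 m/s.
Escape speed v_esc = √(2μ/r) = √2 × v_c = 4557 m/s.
Δv = v_esc − v_c = 1335 m/s = 1.335 km/s.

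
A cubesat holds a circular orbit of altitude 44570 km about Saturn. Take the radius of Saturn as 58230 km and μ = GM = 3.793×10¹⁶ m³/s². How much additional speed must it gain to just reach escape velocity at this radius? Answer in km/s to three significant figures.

Δv ≈ 7.96 km/s

r = 58230 + 44570 = 102800 km = 1.0280×10⁸ m.
Circular speed v_c = √(μ/r) = 19210 m/s.
Escape speed v_esc = √(2μ/r) = √2 × v_c = 27170 m/s.
Δv = v_esc − v_c = 7956 m/s = 7.956 km/s.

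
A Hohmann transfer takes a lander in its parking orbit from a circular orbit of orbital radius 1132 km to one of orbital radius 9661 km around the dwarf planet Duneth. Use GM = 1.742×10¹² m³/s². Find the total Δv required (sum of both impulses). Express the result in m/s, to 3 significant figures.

Δv_total ≈ 649 m/s

r₁ = 1132 km = 1.132×10⁶ m.
r₂ = 9661 km = 9.661×10⁶ m.
Transfer ellipse a_t = (r₁ + r₂)/2 = 5.396×10⁶ m.
At r₁: circular v_c1 = √(μ/r₁) = 1241 m/s; transfer-periapsis v_p = √[μ(2/r₁ − 1/a_t)] = 1660 m/s.
Δv₁ = v_p − v_c1 = 419.3 m/s.
At r₂: circular v_c2 = √(μ/r₂) = 424.6 m/s; transfer-apoapsis v_a = √[μ(2/r₂ − 1/a_t)] = 194.5 m/s.
Δv₂ = v_c2 − v_a = 230.1 m/s.
Total Δv = Δv₁ + Δv₂ = 649.4 m/s.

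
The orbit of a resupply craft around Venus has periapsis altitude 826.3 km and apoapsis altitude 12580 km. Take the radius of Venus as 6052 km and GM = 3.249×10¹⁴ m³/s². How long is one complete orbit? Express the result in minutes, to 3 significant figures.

r_p = 6052 + 826.3 = 6878.3 km = 6.8783×10⁶ m.
r_a = 6052 + 12580 = 18632 km = 1.8632×10⁷ m.
Semi-major axis a = (r_p + r_a)/2 = (6878.3 + 18632)/2 = 12755 km = 1.276×10⁷ m.
By Kepler's third law T = 2π√(a³/μ) = 2π × 2.527×10³ = 1.588×10⁴ s.
= 264.7 minutes.

T ≈ 265 minutes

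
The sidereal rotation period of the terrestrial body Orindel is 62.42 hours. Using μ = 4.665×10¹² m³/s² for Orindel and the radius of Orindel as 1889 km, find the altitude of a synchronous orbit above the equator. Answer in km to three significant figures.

h_sync ≈ 16200 km

T = 62.42 hours = 2.247×10⁵ s.
A synchronous orbit has period T, so by Kepler's third law a = (μT²/4π²)^(1/3).
μT²/4π² = 4.665×10¹² × (2.247×10⁵)² / 39.48 = 5.967×10²¹ m³.
a = 1.814×10⁷ m = 18138 km.
Altitude h = a − R = 18138 − 1889 = 16249 km.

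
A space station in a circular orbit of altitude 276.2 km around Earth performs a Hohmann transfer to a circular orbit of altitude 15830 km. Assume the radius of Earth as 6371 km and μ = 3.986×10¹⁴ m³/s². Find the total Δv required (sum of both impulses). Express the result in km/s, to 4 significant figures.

Δv_total ≈ 3.224 km/s

r₁ = 6371 + 276.2 = 6647.2 km = 6.6472×10⁶ m.
r₂ = 6371 + 15830 = 22201 km = 2.2201×10⁷ m.
Transfer ellipse a_t = (r₁ + r₂)/2 = 1.442×10⁷ m.
At r₁: circular v_c1 = √(μ/r₁) = 7744 m/s; transfer-perigee v_p = √[μ(2/r₁ − 1/a_t)] = 9607 m/s.
Δv₁ = v_p − v_c1 = 1863 m/s.
At r₂: circular v_c2 = √(μ/r₂) = 4237 m/s; transfer-apogee v_a = √[μ(2/r₂ − 1/a_t)] = 2876 m/s.
Δv₂ = v_c2 − v_a = 1361 m/s.
Total Δv = Δv₁ + Δv₂ = 3224 m/s = 3.224 km/s.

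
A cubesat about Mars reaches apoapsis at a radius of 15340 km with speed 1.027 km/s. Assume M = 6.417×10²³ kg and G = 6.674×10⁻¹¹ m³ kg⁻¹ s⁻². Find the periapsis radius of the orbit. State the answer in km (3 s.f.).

μ = GM = 6.674×10⁻¹¹ × 6.417×10²³ = 4.283×10¹³ m³/s².
r_a = 1.534×10⁷ m.
Specific energy ε = v²/2 − μ/r = -2.264×10⁶ J/kg, so a = −μ/(2ε) = 9.456×10⁶ m.
The apsides satisfy r_p + r_a = 2a, so the periapsis radius is 2a − r_a = 3.572×10⁶ m = 3572.4 km.

periapsis radius ≈ 3570 km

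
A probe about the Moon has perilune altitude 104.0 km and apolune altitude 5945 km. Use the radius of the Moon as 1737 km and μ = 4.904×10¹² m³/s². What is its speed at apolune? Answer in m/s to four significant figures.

v ≈ 496.8 m/s

r_p = 1737 + 104.0 = 1841.0 km = 1.8410×10⁶ m.
r_a = 1737 + 5945 = 7682.0 km = 7.6820×10⁶ m.
Semi-major axis a = (r_p + r_a)/2 = 4761.5 km = 4.762×10⁶ m.
Vis-viva: v² = μ(2/r − 1/a) = 4.904×10¹² × (2.603×10⁻⁷ − 2.100×10⁻⁷) = 2.468×10⁵ m²/s².
v = 496.8 m/s.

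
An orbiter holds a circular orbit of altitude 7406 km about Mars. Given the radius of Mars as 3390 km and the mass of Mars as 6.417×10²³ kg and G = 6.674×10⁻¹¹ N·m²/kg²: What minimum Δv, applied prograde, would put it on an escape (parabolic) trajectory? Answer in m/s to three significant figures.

Δv ≈ 825 m/s

μ = GM = 6.674×10⁻¹¹ × 6.417×10²³ = 4.283×10¹³ m³/s².
r = 3390 + 7406 = 10796 km = 1.0796×10⁷ m.
Circular speed v_c = √(μ/r) = 1992 m/s.
Escape speed v_esc = √(2μ/r) = √2 × v_c = 2817 m/s.
Δv = v_esc − v_c = 825.0 m/s.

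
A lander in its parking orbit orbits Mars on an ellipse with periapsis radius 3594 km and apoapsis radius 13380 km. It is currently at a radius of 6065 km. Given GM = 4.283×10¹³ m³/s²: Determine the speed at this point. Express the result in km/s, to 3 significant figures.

Semi-major axis a = (r_p + r_a)/2 = 8487.0 km = 8.487×10⁶ m.
Vis-viva: v² = μ(2/r − 1/a) = 4.283×10¹³ × (3.298×10⁻⁷ − 1.178×10⁻⁷) = 9.077×10⁶ m²/s².
v = 3013 m/s = 3.013 km/s.

v ≈ 3.01 km/s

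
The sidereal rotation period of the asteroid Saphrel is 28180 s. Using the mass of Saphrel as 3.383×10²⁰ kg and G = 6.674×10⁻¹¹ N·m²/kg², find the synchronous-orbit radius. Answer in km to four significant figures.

μ = GM = 6.674×10⁻¹¹ × 3.383×10²⁰ = 2.258×10¹⁰ m³/s².
A synchronous orbit has period T, so by Kepler's third law a = (μT²/4π²)^(1/3).
μT²/4π² = 2.258×10¹⁰ × (2.818×10⁴)² / 39.48 = 4.542×10¹⁷ m³.
a = 7.687×10⁵ m = 768.66 km.

r_sync ≈ 768.7 km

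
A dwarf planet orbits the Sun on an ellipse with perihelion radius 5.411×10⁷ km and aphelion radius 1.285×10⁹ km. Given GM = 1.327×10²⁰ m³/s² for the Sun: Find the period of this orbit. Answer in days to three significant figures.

Semi-major axis a = (r_p + r_a)/2 = (5.4110×10⁷ + 1.2850×10⁹)/2 = 6.6956×10⁸ km = 6.696×10¹¹ m.
By Kepler's third law T = 2π√(a³/μ) = 2π × 4.756×10⁷ = 2.988×10⁸ s.
= 3459 days.

T ≈ 3460 days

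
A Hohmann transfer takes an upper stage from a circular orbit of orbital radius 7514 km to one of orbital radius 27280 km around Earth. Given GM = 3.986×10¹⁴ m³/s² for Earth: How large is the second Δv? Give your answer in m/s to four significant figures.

Δv ≈ 1310 m/s

r₁ = 7514 km = 7.514×10⁶ m.
r₂ = 27280 km = 2.728×10⁷ m.
Transfer ellipse a_t = (r₁ + r₂)/2 = 1.740×10⁷ m.
At r₁: circular v_c1 = √(μ/r₁) = 7283 m/s; transfer-perigee v_p = √[μ(2/r₁ − 1/a_t)] = 9120 m/s.
At r₂: circular v_c2 = √(μ/r₂) = 3822 m/s; transfer-apogee v_a = √[μ(2/r₂ − 1/a_t)] = 2512 m/s.
Δv₂ = v_c2 − v_a = 1310 m/s.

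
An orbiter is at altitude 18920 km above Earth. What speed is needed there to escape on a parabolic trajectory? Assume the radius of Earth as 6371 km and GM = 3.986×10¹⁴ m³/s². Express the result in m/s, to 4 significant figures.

r = 6371 + 18920 = 25291 km = 2.5291×10⁷ m.
Escape speed v_esc = √(2μ/r) = √(2 × 3.986×10¹⁴ / 2.529×10⁷) = √(3.152×10⁷) = 5614 m/s.

v_esc ≈ 5614 m/s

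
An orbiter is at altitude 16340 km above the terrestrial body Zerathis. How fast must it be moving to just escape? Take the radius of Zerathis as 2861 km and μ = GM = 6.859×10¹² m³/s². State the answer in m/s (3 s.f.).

r = 2861 + 16340 = 19201 km = 1.9201×10⁷ m.
Escape speed v_esc = √(2μ/r) = √(2 × 6.859×10¹² / 1.920×10⁷) = √(7.144×10⁵) = 845.2 m/s.

v_esc ≈ 845 m/s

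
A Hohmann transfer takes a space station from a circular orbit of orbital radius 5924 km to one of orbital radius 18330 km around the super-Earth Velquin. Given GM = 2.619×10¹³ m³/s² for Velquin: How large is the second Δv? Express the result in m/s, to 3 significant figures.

r₁ = 5924 km = 5.924×10⁶ m.
r₂ = 18330 km = 1.833×10⁷ m.
Transfer ellipse a_t = (r₁ + r₂)/2 = 1.213×10⁷ m.
At r₁: circular v_c1 = √(μ/r₁) = 2103 m/s; transfer-periapsis v_p = √[μ(2/r₁ − 1/a_t)] = 2585 m/s.
At r₂: circular v_c2 = √(μ/r₂) = 1195 m/s; transfer-apoapsis v_a = √[μ(2/r₂ − 1/a_t)] = 835.4 m/s.
Δv₂ = v_c2 − v_a = 359.9 m/s.

Δv ≈ 360 m/s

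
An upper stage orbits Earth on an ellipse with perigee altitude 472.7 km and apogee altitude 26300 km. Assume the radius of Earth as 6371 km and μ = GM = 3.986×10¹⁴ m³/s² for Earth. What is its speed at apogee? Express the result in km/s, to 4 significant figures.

v ≈ 2.056 km/s

r_p = 6371 + 472.7 = 6843.7 km = 6.8437×10⁶ m.
r_a = 6371 + 26300 = 32671 km = 3.2671×10⁷ m.
Semi-major axis a = (r_p + r_a)/2 = 19757 km = 1.976×10⁷ m.
Vis-viva: v² = μ(2/r − 1/a) = 3.986×10¹⁴ × (6.122×10⁻⁸ − 5.061×10⁻⁸) = 4.226×10⁶ m²/s².
v = 2056 m/s = 2.056 km/s.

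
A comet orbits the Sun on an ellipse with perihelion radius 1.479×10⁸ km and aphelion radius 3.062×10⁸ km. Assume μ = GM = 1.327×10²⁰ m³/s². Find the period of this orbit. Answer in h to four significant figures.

T ≈ 16390 h

Semi-major axis a = (r_p + r_a)/2 = (1.4790×10⁸ + 3.0620×10⁸)/2 = 2.2705×10⁸ km = 2.270×10¹¹ m.
By Kepler's third law T = 2π√(a³/μ) = 2π × 9.392×10⁶ = 5.901×10⁷ s.
= 16390 h.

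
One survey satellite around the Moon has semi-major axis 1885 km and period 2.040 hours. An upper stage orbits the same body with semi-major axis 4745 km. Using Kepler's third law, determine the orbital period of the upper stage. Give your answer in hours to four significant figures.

Kepler's third law: T² ∝ a³, so T₂ = T₁ (a₂/a₁)^(3/2).
a₂/a₁ = 2.517, (a₂/a₁)^(3/2) = 3.994.
T₂ = 2.040 × 3.994 = 8.147 hours.

T₂ ≈ 8.147 hours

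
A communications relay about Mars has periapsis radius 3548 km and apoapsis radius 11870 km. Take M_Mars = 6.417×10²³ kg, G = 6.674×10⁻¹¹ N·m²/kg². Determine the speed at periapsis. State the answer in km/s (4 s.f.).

v ≈ 4.311 km/s

μ = GM = 6.674×10⁻¹¹ × 6.417×10²³ = 4.283×10¹³ m³/s².
Semi-major axis a = (r_p + r_a)/2 = 7709.0 km = 7.709×10⁶ m.
Vis-viva: v² = μ(2/r − 1/a) = 4.283×10¹³ × (5.637×10⁻⁷ − 1.297×10⁻⁷) = 1.859×10⁷ m²/s².
v = 4311 m/s = 4.311 km/s.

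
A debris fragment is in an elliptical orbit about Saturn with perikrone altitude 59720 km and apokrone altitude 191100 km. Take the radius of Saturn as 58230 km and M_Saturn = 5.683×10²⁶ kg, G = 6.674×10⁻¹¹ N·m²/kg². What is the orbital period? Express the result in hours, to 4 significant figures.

T ≈ 22.30 hours

μ = GM = 6.674×10⁻¹¹ × 5.683×10²⁶ = 3.793×10¹⁶ m³/s².
r_p = 58230 + 59720 = 117950 km = 1.1795×10⁸ m.
r_a = 58230 + 191100 = 249330 km = 2.4933×10⁸ m.
Semi-major axis a = (r_p + r_a)/2 = (1.1795×10⁵ + 2.4933×10⁵)/2 = 1.8364×10⁵ km = 1.836×10⁸ m.
By Kepler's third law T = 2π√(a³/μ) = 2π × 1.278×10⁴ = 8.029×10⁴ s.
= 22.30 hours.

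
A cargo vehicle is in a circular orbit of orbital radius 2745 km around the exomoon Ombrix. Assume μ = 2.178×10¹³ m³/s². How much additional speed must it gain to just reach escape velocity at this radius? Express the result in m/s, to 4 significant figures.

r = 2745 km = 2.745×10⁶ m.
Circular speed v_c = √(μ/r) = 2817 m/s.
Escape speed v_esc = √(2μ/r) = √2 × v_c = 3984 m/s.
Δv = v_esc − v_c = 1167 m/s.

Δv ≈ 1167 m/s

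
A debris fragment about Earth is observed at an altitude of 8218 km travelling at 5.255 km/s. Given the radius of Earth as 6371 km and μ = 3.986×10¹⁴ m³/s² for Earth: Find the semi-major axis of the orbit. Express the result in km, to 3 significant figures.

a ≈ 14700 km

r = 6371 + 8218 = 14589 km = 1.459×10⁷ m.
Vis-viva rearranged: 1/a = 2/r − v²/μ = 1.371×10⁻⁷ − 6.928×10⁻⁸ = 6.781×10⁻⁸ m⁻¹.
a = 1.475×10⁷ m = 14747 km.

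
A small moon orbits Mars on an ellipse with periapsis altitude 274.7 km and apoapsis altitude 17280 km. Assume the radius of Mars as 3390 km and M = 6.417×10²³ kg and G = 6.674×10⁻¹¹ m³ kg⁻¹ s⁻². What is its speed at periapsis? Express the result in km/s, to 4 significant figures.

v ≈ 4.456 km/s

μ = GM = 6.674×10⁻¹¹ × 6.417×10²³ = 4.283×10¹³ m³/s².
r_p = 3390 + 274.7 = 3664.7 km = 3.6647×10⁶ m.
r_a = 3390 + 17280 = 20670 km = 2.0670×10⁷ m.
Semi-major axis a = (r_p + r_a)/2 = 12167 km = 1.217×10⁷ m.
Vis-viva: v² = μ(2/r − 1/a) = 4.283×10¹³ × (5.457×10⁻⁷ − 8.219×10⁻⁸) = 1.985×10⁷ m²/s².
v = 4456 m/s = 4.456 km/s.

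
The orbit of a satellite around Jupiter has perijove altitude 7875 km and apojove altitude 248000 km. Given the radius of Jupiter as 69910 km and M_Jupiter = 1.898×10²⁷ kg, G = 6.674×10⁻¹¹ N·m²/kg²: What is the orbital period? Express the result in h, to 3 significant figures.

μ = GM = 6.674×10⁻¹¹ × 1.898×10²⁷ = 1.267×10¹⁷ m³/s².
r_p = 69910 + 7875 = 77785 km = 7.7785×10⁷ m.
r_a = 69910 + 248000 = 317910 km = 3.1791×10⁸ m.
Semi-major axis a = (r_p + r_a)/2 = (77785 + 3.1791×10⁵)/2 = 1.9785×10⁵ km = 1.978×10⁸ m.
By Kepler's third law T = 2π√(a³/μ) = 2π × 7.819×10³ = 4.913×10⁴ s.
= 13.65 h.

T ≈ 13.6 h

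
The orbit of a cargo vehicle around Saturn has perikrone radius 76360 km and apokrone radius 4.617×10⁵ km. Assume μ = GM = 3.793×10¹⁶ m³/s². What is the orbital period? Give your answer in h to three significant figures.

T ≈ 39.5 h

Semi-major axis a = (r_p + r_a)/2 = (76360 + 4.6170×10⁵)/2 = 2.6903×10⁵ km = 2.690×10⁸ m.
By Kepler's third law T = 2π√(a³/μ) = 2π × 2.266×10⁴ = 1.424×10⁵ s.
= 39.54 h.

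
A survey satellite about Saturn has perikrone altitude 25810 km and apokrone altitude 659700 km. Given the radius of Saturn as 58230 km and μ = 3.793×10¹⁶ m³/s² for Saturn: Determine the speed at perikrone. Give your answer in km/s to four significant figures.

r_p = 58230 + 25810 = 84040 km = 8.4040×10⁷ m.
r_a = 58230 + 659700 = 717930 km = 7.1793×10⁸ m.
Semi-major axis a = (r_p + r_a)/2 = 4.0098×10⁵ km = 4.010×10⁸ m.
Vis-viva: v² = μ(2/r − 1/a) = 3.793×10¹⁶ × (2.380×10⁻⁸ − 2.494×10⁻⁹) = 8.081×10⁸ m²/s².
v = 28430 m/s = 28.43 km/s.

v ≈ 28.43 km/s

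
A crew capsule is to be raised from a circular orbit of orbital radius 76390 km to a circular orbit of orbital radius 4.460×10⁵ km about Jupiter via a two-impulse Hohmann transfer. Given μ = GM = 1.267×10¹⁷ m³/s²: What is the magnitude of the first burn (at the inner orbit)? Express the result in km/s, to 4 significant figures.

Δv ≈ 12.49 km/s

r₁ = 76390 km = 7.639×10⁷ m.
r₂ = 4.460×10⁵ km = 4.460×10⁸ m.
Transfer ellipse a_t = (r₁ + r₂)/2 = 2.612×10⁸ m.
At r₁: circular v_c1 = √(μ/r₁) = 40730 m/s; transfer-perijove v_p = √[μ(2/r₁ − 1/a_t)] = 53220 m/s.
Δv₁ = v_p − v_c1 = 12490 m/s.
= 12.49 km/s.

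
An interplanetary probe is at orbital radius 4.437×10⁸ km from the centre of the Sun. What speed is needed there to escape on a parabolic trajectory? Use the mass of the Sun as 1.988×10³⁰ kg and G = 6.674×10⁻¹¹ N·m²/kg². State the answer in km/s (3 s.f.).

v_esc ≈ 24.5 km/s

μ = GM = 6.674×10⁻¹¹ × 1.988×10³⁰ = 1.327×10²⁰ m³/s².
r = 4.437×10⁸ km = 4.437×10¹¹ m.
Escape speed v_esc = √(2μ/r) = √(2 × 1.327×10²⁰ / 4.437×10¹¹) = √(5.981×10⁸) = 24460 m/s.
= 24.46 km/s.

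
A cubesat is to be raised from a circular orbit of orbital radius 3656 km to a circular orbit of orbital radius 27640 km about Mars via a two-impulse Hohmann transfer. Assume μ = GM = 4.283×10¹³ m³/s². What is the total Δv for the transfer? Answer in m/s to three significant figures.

Δv_total ≈ 1770 m/s

r₁ = 3656 km = 3.656×10⁶ m.
r₂ = 27640 km = 2.764×10⁷ m.
Transfer ellipse a_t = (r₁ + r₂)/2 = 1.565×10⁷ m.
At r₁: circular v_c1 = √(μ/r₁) = 3423 m/s; transfer-periapsis v_p = √[μ(2/r₁ − 1/a_t)] = 4549 m/s.
Δv₁ = v_p − v_c1 = 1126 m/s.
At r₂: circular v_c2 = √(μ/r₂) = 1245 m/s; transfer-apoapsis v_a = √[μ(2/r₂ − 1/a_t)] = 601.7 m/s.
Δv₂ = v_c2 − v_a = 643.1 m/s.
Total Δv = Δv₁ + Δv₂ = 1769 m/s.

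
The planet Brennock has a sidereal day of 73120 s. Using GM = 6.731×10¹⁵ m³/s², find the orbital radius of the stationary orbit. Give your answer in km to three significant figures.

r_sync ≈ 97000 km

A synchronous orbit has period T, so by Kepler's third law a = (μT²/4π²)^(1/3).
μT²/4π² = 6.731×10¹⁵ × (7.312×10⁴)² / 39.48 = 9.116×10²³ m³.
a = 9.696×10⁷ m = 96961 km.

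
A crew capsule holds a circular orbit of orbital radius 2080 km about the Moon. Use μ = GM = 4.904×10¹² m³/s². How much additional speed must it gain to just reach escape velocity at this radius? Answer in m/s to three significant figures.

r = 2080 km = 2.080×10⁶ m.
Circular speed v_c = √(μ/r) = 1535 m/s.
Escape speed v_esc = √(2μ/r) = √2 × v_c = 2171 m/s.
Δv = v_esc − v_c = 636.0 m/s.

Δv ≈ 636 m/s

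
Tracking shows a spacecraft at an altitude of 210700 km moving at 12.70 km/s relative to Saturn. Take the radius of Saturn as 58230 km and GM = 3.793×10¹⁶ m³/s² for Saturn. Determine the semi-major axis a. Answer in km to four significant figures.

a ≈ 3.140×10⁵ km

r = 58230 + 210700 = 2.6893×10⁵ km = 2.689×10⁸ m.
Specific orbital energy ε = v²/2 − μ/r = (12700)²/2 − 3.793×10¹⁶/2.689×10⁸ = -6.040×10⁷ J/kg.
Since ε = −μ/(2a), a = −μ/(2ε) = 3.140×10⁸ m = 3.1401×10⁵ km.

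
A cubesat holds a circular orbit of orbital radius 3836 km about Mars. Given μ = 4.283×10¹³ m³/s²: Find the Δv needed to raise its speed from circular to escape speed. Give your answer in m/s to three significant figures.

r = 3836 km = 3.836×10⁶ m.
Circular speed v_c = √(μ/r) = 3341 m/s.
Escape speed v_esc = √(2μ/r) = √2 × v_c = 4726 m/s.
Δv = v_esc − v_c = 1384 m/s.

Δv ≈ 1380 m/s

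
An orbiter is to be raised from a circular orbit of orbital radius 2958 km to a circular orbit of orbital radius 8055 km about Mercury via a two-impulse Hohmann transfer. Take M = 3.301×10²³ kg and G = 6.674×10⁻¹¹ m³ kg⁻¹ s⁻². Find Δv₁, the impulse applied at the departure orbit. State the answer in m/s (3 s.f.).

Δv ≈ 572 m/s

μ = GM = 6.674×10⁻¹¹ × 3.301×10²³ = 2.203×10¹³ m³/s².
r₁ = 2958 km = 2.958×10⁶ m.
r₂ = 8055 km = 8.055×10⁶ m.
Transfer ellipse a_t = (r₁ + r₂)/2 = 5.506×10⁶ m.
At r₁: circular v_c1 = √(μ/r₁) = 2729 m/s; transfer-periherm v_p = √[μ(2/r₁ − 1/a_t)] = 3301 m/s.
Δv₁ = v_p − v_c1 = 571.7 m/s.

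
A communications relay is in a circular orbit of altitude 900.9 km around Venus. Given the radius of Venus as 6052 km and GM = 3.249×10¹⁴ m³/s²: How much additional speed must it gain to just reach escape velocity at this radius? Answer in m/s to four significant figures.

Δv ≈ 2831 m/s

r = 6052 + 900.9 = 6952.9 km = 6.9529×10⁶ m.
Circular speed v_c = √(μ/r) = 6836 m/s.
Escape speed v_esc = √(2μ/r) = √2 × v_c = 9667 m/s.
Δv = v_esc − v_c = 2831 m/s.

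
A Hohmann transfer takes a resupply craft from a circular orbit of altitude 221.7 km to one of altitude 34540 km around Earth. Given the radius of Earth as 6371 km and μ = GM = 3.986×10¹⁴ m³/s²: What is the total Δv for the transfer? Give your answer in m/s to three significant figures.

r₁ = 6371 + 221.7 = 6592.7 km = 6.5927×10⁶ m.
r₂ = 6371 + 34540 = 40911 km = 4.0911×10⁷ m.
Transfer ellipse a_t = (r₁ + r₂)/2 = 2.375×10⁷ m.
At r₁: circular v_c1 = √(μ/r₁) = 7776 m/s; transfer-perigee v_p = √[μ(2/r₁ − 1/a_t)] = 10200 m/s.
Δv₁ = v_p − v_c1 = 2429 m/s.
At r₂: circular v_c2 = √(μ/r₂) = 3121 m/s; transfer-apogee v_a = √[μ(2/r₂ − 1/a_t)] = 1644 m/s.
Δv₂ = v_c2 − v_a = 1477 m/s.
Total Δv = Δv₁ + Δv₂ = 3906 m/s.

Δv_total ≈ 3910 m/s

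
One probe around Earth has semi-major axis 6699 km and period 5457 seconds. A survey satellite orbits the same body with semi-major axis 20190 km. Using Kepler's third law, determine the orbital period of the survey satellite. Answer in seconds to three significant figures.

T₂ ≈ 28600 seconds

Kepler's third law: T² ∝ a³, so T₂ = T₁ (a₂/a₁)^(3/2).
a₂/a₁ = 3.014, (a₂/a₁)^(3/2) = 5.232.
T₂ = 5457 × 5.232 = 28550 seconds.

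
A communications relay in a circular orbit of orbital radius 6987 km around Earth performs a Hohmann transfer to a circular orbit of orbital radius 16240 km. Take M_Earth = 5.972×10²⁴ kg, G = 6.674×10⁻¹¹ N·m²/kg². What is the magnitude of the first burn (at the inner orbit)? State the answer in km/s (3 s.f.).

μ = GM = 6.674×10⁻¹¹ × 5.972×10²⁴ = 3.986×10¹⁴ m³/s².
r₁ = 6987 km = 6.987×10⁶ m.
r₂ = 16240 km = 1.624×10⁷ m.
Transfer ellipse a_t = (r₁ + r₂)/2 = 1.161×10⁷ m.
At r₁: circular v_c1 = √(μ/r₁) = 7553 m/s; transfer-perigee v_p = √[μ(2/r₁ − 1/a_t)] = 8931 m/s.
Δv₁ = v_p − v_c1 = 1379 m/s.
= 1.379 km/s.

Δv ≈ 1.38 km/s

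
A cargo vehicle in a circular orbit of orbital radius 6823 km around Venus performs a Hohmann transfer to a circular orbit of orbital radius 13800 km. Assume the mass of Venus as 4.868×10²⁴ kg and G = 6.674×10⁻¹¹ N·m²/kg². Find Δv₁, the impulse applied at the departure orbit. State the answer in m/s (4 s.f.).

Δv ≈ 1082 m/s

μ = GM = 6.674×10⁻¹¹ × 4.868×10²⁴ = 3.249×10¹⁴ m³/s².
r₁ = 6823 km = 6.823×10⁶ m.
r₂ = 13800 km = 1.380×10⁷ m.
Transfer ellipse a_t = (r₁ + r₂)/2 = 1.031×10⁷ m.
At r₁: circular v_c1 = √(μ/r₁) = 6901 m/s; transfer-periapsis v_p = √[μ(2/r₁ − 1/a_t)] = 7983 m/s.
Δv₁ = v_p − v_c1 = 1082 m/s.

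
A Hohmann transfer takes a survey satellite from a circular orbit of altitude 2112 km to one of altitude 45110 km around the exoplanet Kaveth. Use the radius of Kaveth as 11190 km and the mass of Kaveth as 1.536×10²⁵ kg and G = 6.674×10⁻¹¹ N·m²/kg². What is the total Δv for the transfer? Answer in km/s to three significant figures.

μ = GM = 6.674×10⁻¹¹ × 1.536×10²⁵ = 1.025×10¹⁵ m³/s².
r₁ = 11190 + 2112 = 13302 km = 1.3302×10⁷ m.
r₂ = 11190 + 45110 = 56300 km = 5.6300×10⁷ m.
Transfer ellipse a_t = (r₁ + r₂)/2 = 3.480×10⁷ m.
At r₁: circular v_c1 = √(μ/r₁) = 8779 m/s; transfer-periapsis v_p = √[μ(2/r₁ − 1/a_t)] = 11170 m/s.
Δv₁ = v_p − v_c1 = 2387 m/s.
At r₂: circular v_c2 = √(μ/r₂) = 4267 m/s; transfer-apoapsis v_a = √[μ(2/r₂ − 1/a_t)] = 2638 m/s.
Δv₂ = v_c2 − v_a = 1629 m/s.
Total Δv = Δv₁ + Δv₂ = 4016 m/s = 4.016 km/s.

Δv_total ≈ 4.02 km/s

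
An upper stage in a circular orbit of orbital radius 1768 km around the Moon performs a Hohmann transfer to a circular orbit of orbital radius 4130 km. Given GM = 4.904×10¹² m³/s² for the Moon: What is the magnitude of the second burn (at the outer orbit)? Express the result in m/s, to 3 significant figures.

r₁ = 1768 km = 1.768×10⁶ m.
r₂ = 4130 km = 4.130×10⁶ m.
Transfer ellipse a_t = (r₁ + r₂)/2 = 2.949×10⁶ m.
At r₁: circular v_c1 = √(μ/r₁) = 1665 m/s; transfer-perilune v_p = √[μ(2/r₁ − 1/a_t)] = 1971 m/s.
At r₂: circular v_c2 = √(μ/r₂) = 1090 m/s; transfer-apolune v_a = √[μ(2/r₂ − 1/a_t)] = 843.7 m/s.
Δv₂ = v_c2 − v_a = 246.0 m/s.

Δv ≈ 246 m/s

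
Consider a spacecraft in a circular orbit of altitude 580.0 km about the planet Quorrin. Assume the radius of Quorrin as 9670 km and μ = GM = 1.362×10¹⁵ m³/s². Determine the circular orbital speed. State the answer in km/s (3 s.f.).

r = 9670 + 580.0 = 10250 km = 1.0250×10⁷ m.
For a circular orbit v = √(μ/r) = √(1.362×10¹⁵ / 1.025×10⁷) = √(1.329×10⁸) = 11530 m/s.
That is 11.53 km/s.

v ≈ 11.5 km/s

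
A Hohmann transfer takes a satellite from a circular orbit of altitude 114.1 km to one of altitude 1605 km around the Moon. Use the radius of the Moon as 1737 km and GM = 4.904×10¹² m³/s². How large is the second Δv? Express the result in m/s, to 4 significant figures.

Δv ≈ 188.6 m/s

r₁ = 1737 + 114.1 = 1851.1 km = 1.8511×10⁶ m.
r₂ = 1737 + 1605 = 3342.0 km = 3.3420×10⁶ m.
Transfer ellipse a_t = (r₁ + r₂)/2 = 2.597×10⁶ m.
At r₁: circular v_c1 = √(μ/r₁) = 1628 m/s; transfer-perilune v_p = √[μ(2/r₁ − 1/a_t)] = 1847 m/s.
At r₂: circular v_c2 = √(μ/r₂) = 1211 m/s; transfer-apolune v_a = √[μ(2/r₂ − 1/a_t)] = 1023 m/s.
Δv₂ = v_c2 − v_a = 188.6 m/s.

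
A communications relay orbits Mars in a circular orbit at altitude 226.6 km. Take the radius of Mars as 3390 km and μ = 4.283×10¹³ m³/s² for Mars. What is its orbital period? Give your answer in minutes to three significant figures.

r = 3390 + 226.6 = 3616.6 km = 3.6166×10⁶ m.
Kepler's third law: T = 2π√(r³/μ) = 2π√((3.617×10⁶)³ / 4.283×10¹³).
r³/μ = 1.104×10⁶ s², so T = 2π × 1.051×10³ = 6.603×10³ s.
Converting: 6.603×10³ s ÷ 60.00 = 110.1 minutes.

T ≈ 110 minutes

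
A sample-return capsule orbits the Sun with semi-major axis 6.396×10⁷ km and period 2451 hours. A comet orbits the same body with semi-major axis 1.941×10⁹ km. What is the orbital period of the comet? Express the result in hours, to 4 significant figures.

T₂ ≈ 4.097×10⁵ hours

Kepler's third law: T² ∝ a³, so T₂ = T₁ (a₂/a₁)^(3/2).
a₂/a₁ = 30.35, (a₂/a₁)^(3/2) = 167.2.
T₂ = 2451 × 167.2 = 4.097×10⁵ hours.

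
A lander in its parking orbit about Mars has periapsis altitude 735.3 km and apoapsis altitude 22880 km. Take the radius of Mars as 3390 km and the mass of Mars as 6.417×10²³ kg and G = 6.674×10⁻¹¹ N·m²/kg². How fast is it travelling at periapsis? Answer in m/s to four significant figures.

μ = GM = 6.674×10⁻¹¹ × 6.417×10²³ = 4.283×10¹³ m³/s².
r_p = 3390 + 735.3 = 4125.3 km = 4.1253×10⁶ m.
r_a = 3390 + 22880 = 26270 km = 2.6270×10⁷ m.
Semi-major axis a = (r_p + r_a)/2 = 15198 km = 1.520×10⁷ m.
Vis-viva: v² = μ(2/r − 1/a) = 4.283×10¹³ × (4.848×10⁻⁷ − 6.580×10⁻⁸) = 1.795×10⁷ m²/s².
v = 4236 m/s.

v ≈ 4236 m/s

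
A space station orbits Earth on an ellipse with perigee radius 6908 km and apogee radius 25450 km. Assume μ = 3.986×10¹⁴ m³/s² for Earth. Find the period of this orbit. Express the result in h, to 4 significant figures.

Semi-major axis a = (r_p + r_a)/2 = (6908.0 + 25450)/2 = 16179 km = 1.618×10⁷ m.
By Kepler's third law T = 2π√(a³/μ) = 2π × 3.260×10³ = 2.048×10⁴ s.
= 5.689 h.

T ≈ 5.689 h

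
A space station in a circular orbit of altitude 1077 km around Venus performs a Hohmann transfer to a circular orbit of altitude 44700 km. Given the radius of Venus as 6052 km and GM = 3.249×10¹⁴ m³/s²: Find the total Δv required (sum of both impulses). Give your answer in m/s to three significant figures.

Δv_total ≈ 3460 m/s

r₁ = 6052 + 1077 = 7129.0 km = 7.1290×10⁶ m.
r₂ = 6052 + 44700 = 50752 km = 5.0752×10⁷ m.
Transfer ellipse a_t = (r₁ + r₂)/2 = 2.894×10⁷ m.
At r₁: circular v_c1 = √(μ/r₁) = 6751 m/s; transfer-periapsis v_p = √[μ(2/r₁ − 1/a_t)] = 8940 m/s.
Δv₁ = v_p − v_c1 = 2189 m/s.
At r₂: circular v_c2 = √(μ/r₂) = 2530 m/s; transfer-apoapsis v_a = √[μ(2/r₂ − 1/a_t)] = 1256 m/s.
Δv₂ = v_c2 − v_a = 1274 m/s.
Total Δv = Δv₁ + Δv₂ = 3463 m/s.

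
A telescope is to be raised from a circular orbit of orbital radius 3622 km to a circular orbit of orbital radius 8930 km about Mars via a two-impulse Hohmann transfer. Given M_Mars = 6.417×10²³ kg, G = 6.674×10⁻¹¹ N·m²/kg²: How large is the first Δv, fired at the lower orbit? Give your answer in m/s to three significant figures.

μ = GM = 6.674×10⁻¹¹ × 6.417×10²³ = 4.283×10¹³ m³/s².
r₁ = 3622 km = 3.622×10⁶ m.
r₂ = 8930 km = 8.930×10⁶ m.
Transfer ellipse a_t = (r₁ + r₂)/2 = 6.276×10⁶ m.
At r₁: circular v_c1 = √(μ/r₁) = 3439 m/s; transfer-periapsis v_p = √[μ(2/r₁ − 1/a_t)] = 4102 m/s.
Δv₁ = v_p − v_c1 = 663.1 m/s.

Δv ≈ 663 m/s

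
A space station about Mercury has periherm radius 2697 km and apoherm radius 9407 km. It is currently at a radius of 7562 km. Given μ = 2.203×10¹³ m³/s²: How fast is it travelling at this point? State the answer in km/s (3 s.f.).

Semi-major axis a = (r_p + r_a)/2 = 6052.0 km = 6.052×10⁶ m.
Vis-viva: v² = μ(2/r − 1/a) = 2.203×10¹³ × (2.645×10⁻⁷ − 1.652×10⁻⁷) = 2.186×10⁶ m²/s².
v = 1479 m/s = 1.479 km/s.

v ≈ 1.48 km/s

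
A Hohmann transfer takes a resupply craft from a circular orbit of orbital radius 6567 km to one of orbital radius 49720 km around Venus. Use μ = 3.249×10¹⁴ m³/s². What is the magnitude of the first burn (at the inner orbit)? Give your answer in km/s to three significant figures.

r₁ = 6567 km = 6.567×10⁶ m.
r₂ = 49720 km = 4.972×10⁷ m.
Transfer ellipse a_t = (r₁ + r₂)/2 = 2.814×10⁷ m.
At r₁: circular v_c1 = √(μ/r₁) = 7034 m/s; transfer-periapsis v_p = √[μ(2/r₁ − 1/a_t)] = 9349 m/s.
Δv₁ = v_p − v_c1 = 2315 m/s.
= 2.315 km/s.

Δv ≈ 2.32 km/s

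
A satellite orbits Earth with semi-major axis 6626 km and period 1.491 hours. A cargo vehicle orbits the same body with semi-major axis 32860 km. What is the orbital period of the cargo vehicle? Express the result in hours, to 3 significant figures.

T₂ ≈ 16.5 hours

Kepler's third law: T² ∝ a³, so T₂ = T₁ (a₂/a₁)^(3/2).
a₂/a₁ = 4.959, (a₂/a₁)^(3/2) = 11.04.
T₂ = 1.491 × 11.04 = 16.47 hours.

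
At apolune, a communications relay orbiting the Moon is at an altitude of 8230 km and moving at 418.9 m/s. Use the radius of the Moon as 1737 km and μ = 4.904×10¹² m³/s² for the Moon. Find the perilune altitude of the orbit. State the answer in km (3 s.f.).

r_a = 1737 + 8230 = 9967.0 km = 9.967×10⁶ m.
Specific energy ε = v²/2 − μ/r = -4.043×10⁵ J/kg, so a = −μ/(2ε) = 6.065×10⁶ m.
The apsides satisfy r_p + r_a = 2a, so the perilune radius is 2a − r_a = 2.163×10⁶ m = 2163.1 km.
Perilune altitude = 2163.1 − 1737 = 426.05 km.

perilune altitude ≈ 426 km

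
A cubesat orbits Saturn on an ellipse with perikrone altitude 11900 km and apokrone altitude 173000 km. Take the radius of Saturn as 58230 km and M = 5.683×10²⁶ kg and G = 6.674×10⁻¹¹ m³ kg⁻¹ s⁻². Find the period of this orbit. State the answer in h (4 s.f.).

μ = GM = 6.674×10⁻¹¹ × 5.683×10²⁶ = 3.793×10¹⁶ m³/s².
r_p = 58230 + 11900 = 70130 km = 7.0130×10⁷ m.
r_a = 58230 + 173000 = 231230 km = 2.3123×10⁸ m.
Semi-major axis a = (r_p + r_a)/2 = (70130 + 2.3123×10⁵)/2 = 1.5068×10⁵ km = 1.507×10⁸ m.
By Kepler's third law T = 2π√(a³/μ) = 2π × 9.497×10³ = 5.967×10⁴ s.
= 16.58 h.

T ≈ 16.58 h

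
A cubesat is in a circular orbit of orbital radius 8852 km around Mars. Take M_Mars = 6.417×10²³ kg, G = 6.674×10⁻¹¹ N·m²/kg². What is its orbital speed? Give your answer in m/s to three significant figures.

v ≈ 2200 m/s

μ = GM = 6.674×10⁻¹¹ × 6.417×10²³ = 4.283×10¹³ m³/s².
r = 8852 km = 8.852×10⁶ m.
For a circular orbit v = √(μ/r) = √(4.283×10¹³ / 8.852×10⁶) = √(4.838×10⁶) = 2200 m/s.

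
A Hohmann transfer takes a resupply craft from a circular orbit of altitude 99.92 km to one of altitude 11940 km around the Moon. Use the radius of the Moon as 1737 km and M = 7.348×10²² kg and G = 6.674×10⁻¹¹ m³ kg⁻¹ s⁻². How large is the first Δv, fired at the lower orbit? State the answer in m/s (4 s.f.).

μ = GM = 6.674×10⁻¹¹ × 7.348×10²² = 4.904×10¹² m³/s².
r₁ = 1737 + 99.92 = 1836.9 km = 1.8369×10⁶ m.
r₂ = 1737 + 11940 = 13677 km = 1.3677×10⁷ m.
Transfer ellipse a_t = (r₁ + r₂)/2 = 7.757×10⁶ m.
At r₁: circular v_c1 = √(μ/r₁) = 1634 m/s; transfer-perilune v_p = √[μ(2/r₁ − 1/a_t)] = 2170 m/s.
Δv₁ = v_p − v_c1 = 535.7 m/s.

Δv ≈ 535.7 m/s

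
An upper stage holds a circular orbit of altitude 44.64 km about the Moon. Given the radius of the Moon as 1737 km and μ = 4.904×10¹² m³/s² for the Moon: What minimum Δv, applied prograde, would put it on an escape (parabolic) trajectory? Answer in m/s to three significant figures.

r = 1737 + 44.64 = 1781.6 km = 1.7816×10⁶ m.
Circular speed v_c = √(μ/r) = 1659 m/s.
Escape speed v_esc = √(2μ/r) = √2 × v_c = 2346 m/s.
Δv = v_esc − v_c = 687.2 m/s.

Δv ≈ 687 m/s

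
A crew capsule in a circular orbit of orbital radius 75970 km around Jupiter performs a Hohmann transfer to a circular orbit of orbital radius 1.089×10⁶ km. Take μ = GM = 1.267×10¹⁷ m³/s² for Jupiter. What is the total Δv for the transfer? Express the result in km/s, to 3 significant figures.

r₁ = 75970 km = 7.597×10⁷ m.
r₂ = 1.089×10⁶ km = 1.089×10⁹ m.
Transfer ellipse a_t = (r₁ + r₂)/2 = 5.825×10⁸ m.
At r₁: circular v_c1 = √(μ/r₁) = 40840 m/s; transfer-perijove v_p = √[μ(2/r₁ − 1/a_t)] = 55840 m/s.
Δv₁ = v_p − v_c1 = 15000 m/s.
At r₂: circular v_c2 = √(μ/r₂) = 10790 m/s; transfer-apojove v_a = √[μ(2/r₂ − 1/a_t)] = 3895 m/s.
Δv₂ = v_c2 − v_a = 6891 m/s.
Total Δv = Δv₁ + Δv₂ = 21890 m/s = 21.89 km/s.

Δv_total ≈ 21.9 km/s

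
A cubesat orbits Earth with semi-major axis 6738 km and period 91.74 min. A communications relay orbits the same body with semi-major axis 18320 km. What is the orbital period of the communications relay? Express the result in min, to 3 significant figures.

Kepler's third law: T² ∝ a³, so T₂ = T₁ (a₂/a₁)^(3/2).
a₂/a₁ = 2.719, (a₂/a₁)^(3/2) = 4.483.
T₂ = 91.74 × 4.483 = 411.3 min.

T₂ ≈ 411 min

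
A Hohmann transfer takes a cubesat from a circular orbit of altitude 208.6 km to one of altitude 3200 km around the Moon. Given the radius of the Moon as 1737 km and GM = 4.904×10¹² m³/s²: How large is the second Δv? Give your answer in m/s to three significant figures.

Δv ≈ 247 m/s

r₁ = 1737 + 208.6 = 1945.6 km = 1.9456×10⁶ m.
r₂ = 1737 + 3200 = 4937.0 km = 4.9370×10⁶ m.
Transfer ellipse a_t = (r₁ + r₂)/2 = 3.441×10⁶ m.
At r₁: circular v_c1 = √(μ/r₁) = 1588 m/s; transfer-perilune v_p = √[μ(2/r₁ − 1/a_t)] = 1902 m/s.
At r₂: circular v_c2 = √(μ/r₂) = 996.7 m/s; transfer-apolune v_a = √[μ(2/r₂ − 1/a_t)] = 749.4 m/s.
Δv₂ = v_c2 − v_a = 247.3 m/s.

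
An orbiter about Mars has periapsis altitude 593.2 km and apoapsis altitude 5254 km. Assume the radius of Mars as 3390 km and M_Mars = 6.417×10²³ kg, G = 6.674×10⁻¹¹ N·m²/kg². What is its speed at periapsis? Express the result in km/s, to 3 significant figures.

v ≈ 3.84 km/s

μ = GM = 6.674×10⁻¹¹ × 6.417×10²³ = 4.283×10¹³ m³/s².
r_p = 3390 + 593.2 = 3983.2 km = 3.9832×10⁶ m.
r_a = 3390 + 5254 = 8644.0 km = 8.6440×10⁶ m.
Semi-major axis a = (r_p + r_a)/2 = 6313.6 km = 6.314×10⁶ m.
Vis-viva: v² = μ(2/r − 1/a) = 4.283×10¹³ × (5.021×10⁻⁷ − 1.584×10⁻⁷) = 1.472×10⁷ m²/s².
v = 3837 m/s = 3.837 km/s.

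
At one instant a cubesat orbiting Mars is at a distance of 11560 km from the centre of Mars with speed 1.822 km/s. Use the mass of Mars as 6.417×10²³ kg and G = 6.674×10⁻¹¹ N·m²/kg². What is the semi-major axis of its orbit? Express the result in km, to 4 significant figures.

μ = GM = 6.674×10⁻¹¹ × 6.417×10²³ = 4.283×10¹³ m³/s².
r = 1.156×10⁷ m.
Vis-viva rearranged: 1/a = 2/r − v²/μ = 1.730×10⁻⁷ − 7.751×10⁻⁸ = 9.550×10⁻⁸ m⁻¹.
a = 1.047×10⁷ m = 10472 km.

a ≈ 10470 km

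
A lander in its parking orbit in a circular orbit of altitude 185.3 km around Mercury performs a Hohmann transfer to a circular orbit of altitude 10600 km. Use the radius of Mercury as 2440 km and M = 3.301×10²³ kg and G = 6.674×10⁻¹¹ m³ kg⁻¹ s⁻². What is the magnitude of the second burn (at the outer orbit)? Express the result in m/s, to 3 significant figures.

μ = GM = 6.674×10⁻¹¹ × 3.301×10²³ = 2.203×10¹³ m³/s².
r₁ = 2440 + 185.3 = 2625.3 km = 2.6253×10⁶ m.
r₂ = 2440 + 10600 = 13040 km = 1.3040×10⁷ m.
Transfer ellipse a_t = (r₁ + r₂)/2 = 7.833×10⁶ m.
At r₁: circular v_c1 = √(μ/r₁) = 2897 m/s; transfer-periherm v_p = √[μ(2/r₁ − 1/a_t)] = 3738 m/s.
At r₂: circular v_c2 = √(μ/r₂) = 1300 m/s; transfer-apoherm v_a = √[μ(2/r₂ − 1/a_t)] = 752.5 m/s.
Δv₂ = v_c2 − v_a = 547.3 m/s.

Δv ≈ 547 m/s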